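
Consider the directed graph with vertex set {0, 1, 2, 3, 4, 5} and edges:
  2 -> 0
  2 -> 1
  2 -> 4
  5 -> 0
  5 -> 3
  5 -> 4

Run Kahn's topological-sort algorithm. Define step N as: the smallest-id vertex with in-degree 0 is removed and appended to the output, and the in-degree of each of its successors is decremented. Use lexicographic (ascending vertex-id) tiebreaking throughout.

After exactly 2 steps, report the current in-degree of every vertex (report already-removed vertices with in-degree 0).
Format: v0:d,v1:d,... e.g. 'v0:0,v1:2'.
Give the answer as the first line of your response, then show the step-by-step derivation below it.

v0:1,v1:0,v2:0,v3:1,v4:1,v5:0

step 1: output 2; order=[2]; indeg=(1,0,0,1,1,0)
step 2: output 1; order=[2,1]; indeg=(1,0,0,1,1,0)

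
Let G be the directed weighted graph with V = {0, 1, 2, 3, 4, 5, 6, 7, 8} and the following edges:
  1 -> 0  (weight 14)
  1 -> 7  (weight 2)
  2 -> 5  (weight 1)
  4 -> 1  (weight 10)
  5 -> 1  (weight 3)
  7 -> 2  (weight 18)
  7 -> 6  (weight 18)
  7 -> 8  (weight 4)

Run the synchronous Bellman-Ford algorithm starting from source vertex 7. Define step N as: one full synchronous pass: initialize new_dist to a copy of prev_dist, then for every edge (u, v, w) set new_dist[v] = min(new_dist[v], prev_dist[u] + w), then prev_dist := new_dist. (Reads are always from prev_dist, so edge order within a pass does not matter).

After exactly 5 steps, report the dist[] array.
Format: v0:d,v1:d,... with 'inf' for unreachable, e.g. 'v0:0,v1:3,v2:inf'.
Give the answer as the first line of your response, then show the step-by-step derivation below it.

v0:36,v1:22,v2:18,v3:inf,v4:inf,v5:19,v6:18,v7:0,v8:4

step 1: dist = v0:inf,v1:inf,v2:18,v3:inf,v4:inf,v5:inf,v6:18,v7:0,v8:4
step 2: dist = v0:inf,v1:inf,v2:18,v3:inf,v4:inf,v5:19,v6:18,v7:0,v8:4
step 3: dist = v0:inf,v1:22,v2:18,v3:inf,v4:inf,v5:19,v6:18,v7:0,v8:4
step 4: dist = v0:36,v1:22,v2:18,v3:inf,v4:inf,v5:19,v6:18,v7:0,v8:4
step 5: dist = v0:36,v1:22,v2:18,v3:inf,v4:inf,v5:19,v6:18,v7:0,v8:4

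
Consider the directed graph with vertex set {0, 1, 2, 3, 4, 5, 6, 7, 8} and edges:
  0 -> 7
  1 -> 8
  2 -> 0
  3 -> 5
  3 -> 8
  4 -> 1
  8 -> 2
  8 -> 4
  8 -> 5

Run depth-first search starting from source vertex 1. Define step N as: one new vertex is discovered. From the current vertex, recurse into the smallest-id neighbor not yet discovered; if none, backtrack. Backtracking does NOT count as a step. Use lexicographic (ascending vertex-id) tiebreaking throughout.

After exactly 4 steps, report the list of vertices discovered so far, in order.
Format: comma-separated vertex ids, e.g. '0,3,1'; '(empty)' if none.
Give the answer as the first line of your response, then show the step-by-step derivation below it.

1,8,2,0

step 1: discover 1; path=1; order=1
step 2: discover 8; path=1>8; order=1,8
step 3: discover 2; path=1>8>2; order=1,8,2
step 4: discover 0; path=1>8>2>0; order=1,8,2,0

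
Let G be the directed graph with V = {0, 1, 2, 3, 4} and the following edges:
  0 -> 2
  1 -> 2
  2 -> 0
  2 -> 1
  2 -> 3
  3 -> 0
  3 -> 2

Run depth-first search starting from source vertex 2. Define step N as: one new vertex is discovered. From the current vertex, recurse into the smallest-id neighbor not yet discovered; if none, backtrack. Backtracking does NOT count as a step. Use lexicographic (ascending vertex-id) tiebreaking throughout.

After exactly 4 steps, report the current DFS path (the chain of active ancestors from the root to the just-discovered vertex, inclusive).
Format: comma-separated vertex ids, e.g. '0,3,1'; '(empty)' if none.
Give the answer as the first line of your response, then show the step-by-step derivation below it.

2,3

step 1: discover 2; path=2; order=2
step 2: discover 0; path=2>0; order=2,0
step 3: discover 1; path=2>1; order=2,0,1
step 4: discover 3; path=2>3; order=2,0,1,3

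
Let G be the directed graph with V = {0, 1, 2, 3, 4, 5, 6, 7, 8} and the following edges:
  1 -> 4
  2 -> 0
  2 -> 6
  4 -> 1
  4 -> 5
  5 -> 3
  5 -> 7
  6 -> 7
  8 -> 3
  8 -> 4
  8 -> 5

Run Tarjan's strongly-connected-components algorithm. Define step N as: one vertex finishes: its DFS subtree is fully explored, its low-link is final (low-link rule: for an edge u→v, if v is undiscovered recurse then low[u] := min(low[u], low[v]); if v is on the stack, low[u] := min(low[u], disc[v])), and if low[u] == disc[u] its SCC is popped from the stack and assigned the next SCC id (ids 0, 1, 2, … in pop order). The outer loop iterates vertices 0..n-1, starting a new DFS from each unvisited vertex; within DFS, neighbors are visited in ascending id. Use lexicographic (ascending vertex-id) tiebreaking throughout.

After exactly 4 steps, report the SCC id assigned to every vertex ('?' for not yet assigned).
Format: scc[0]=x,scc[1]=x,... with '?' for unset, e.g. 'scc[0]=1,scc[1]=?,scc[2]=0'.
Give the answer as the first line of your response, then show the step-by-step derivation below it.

scc[0]=0,scc[1]=?,scc[2]=?,scc[3]=1,scc[4]=?,scc[5]=3,scc[6]=?,scc[7]=2,scc[8]=?

step 1: low=(low[0]=0,low[1]=?,low[2]=?,low[3]=?,low[4]=?,low[5]=?,low[6]=?,low[7]=?,low[8]=?); scc=(scc[0]=0,scc[1]=?,scc[2]=?,scc[3]=?,scc[4]=?,scc[5]=?,scc[6]=?,scc[7]=?,scc[8]=?)
step 2: low=(low[0]=0,low[1]=1,low[2]=?,low[3]=4,low[4]=1,low[5]=3,low[6]=?,low[7]=?,low[8]=?); scc=(scc[0]=0,scc[1]=?,scc[2]=?,scc[3]=1,scc[4]=?,scc[5]=?,scc[6]=?,scc[7]=?,scc[8]=?)
step 3: low=(low[0]=0,low[1]=1,low[2]=?,low[3]=4,low[4]=1,low[5]=3,low[6]=?,low[7]=5,low[8]=?); scc=(scc[0]=0,scc[1]=?,scc[2]=?,scc[3]=1,scc[4]=?,scc[5]=?,scc[6]=?,scc[7]=2,scc[8]=?)
step 4: low=(low[0]=0,low[1]=1,low[2]=?,low[3]=4,low[4]=1,low[5]=3,low[6]=?,low[7]=5,low[8]=?); scc=(scc[0]=0,scc[1]=?,scc[2]=?,scc[3]=1,scc[4]=?,scc[5]=3,scc[6]=?,scc[7]=2,scc[8]=?)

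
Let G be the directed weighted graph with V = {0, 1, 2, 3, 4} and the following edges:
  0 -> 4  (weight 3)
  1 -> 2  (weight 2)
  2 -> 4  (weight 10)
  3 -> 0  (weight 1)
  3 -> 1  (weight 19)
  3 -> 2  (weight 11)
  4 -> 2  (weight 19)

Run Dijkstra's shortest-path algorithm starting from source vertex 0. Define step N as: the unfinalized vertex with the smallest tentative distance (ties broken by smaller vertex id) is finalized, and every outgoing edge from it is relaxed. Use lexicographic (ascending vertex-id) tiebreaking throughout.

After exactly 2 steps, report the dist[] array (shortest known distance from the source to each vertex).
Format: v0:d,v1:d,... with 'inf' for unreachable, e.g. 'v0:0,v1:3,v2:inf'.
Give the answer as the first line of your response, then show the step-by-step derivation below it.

v0:0,v1:inf,v2:22,v3:inf,v4:3

step 1: dist = v0:0,v1:inf,v2:inf,v3:inf,v4:3
step 2: dist = v0:0,v1:inf,v2:22,v3:inf,v4:3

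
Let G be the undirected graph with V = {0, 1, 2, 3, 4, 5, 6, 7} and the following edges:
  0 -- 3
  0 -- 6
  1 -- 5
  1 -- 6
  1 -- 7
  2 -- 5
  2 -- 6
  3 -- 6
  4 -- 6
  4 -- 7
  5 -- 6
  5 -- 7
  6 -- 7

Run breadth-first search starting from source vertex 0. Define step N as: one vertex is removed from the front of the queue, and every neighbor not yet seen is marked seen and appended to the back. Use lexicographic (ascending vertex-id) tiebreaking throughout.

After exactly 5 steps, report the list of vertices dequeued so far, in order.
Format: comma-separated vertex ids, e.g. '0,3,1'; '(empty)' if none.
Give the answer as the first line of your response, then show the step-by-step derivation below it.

0,3,6,1,2

step 1: dequeue 0; queue=[3,6]; order=0
step 2: dequeue 3; queue=[6]; order=0,3
step 3: dequeue 6; queue=[1,2,4,5,7]; order=0,3,6
step 4: dequeue 1; queue=[2,4,5,7]; order=0,3,6,1
step 5: dequeue 2; queue=[4,5,7]; order=0,3,6,1,2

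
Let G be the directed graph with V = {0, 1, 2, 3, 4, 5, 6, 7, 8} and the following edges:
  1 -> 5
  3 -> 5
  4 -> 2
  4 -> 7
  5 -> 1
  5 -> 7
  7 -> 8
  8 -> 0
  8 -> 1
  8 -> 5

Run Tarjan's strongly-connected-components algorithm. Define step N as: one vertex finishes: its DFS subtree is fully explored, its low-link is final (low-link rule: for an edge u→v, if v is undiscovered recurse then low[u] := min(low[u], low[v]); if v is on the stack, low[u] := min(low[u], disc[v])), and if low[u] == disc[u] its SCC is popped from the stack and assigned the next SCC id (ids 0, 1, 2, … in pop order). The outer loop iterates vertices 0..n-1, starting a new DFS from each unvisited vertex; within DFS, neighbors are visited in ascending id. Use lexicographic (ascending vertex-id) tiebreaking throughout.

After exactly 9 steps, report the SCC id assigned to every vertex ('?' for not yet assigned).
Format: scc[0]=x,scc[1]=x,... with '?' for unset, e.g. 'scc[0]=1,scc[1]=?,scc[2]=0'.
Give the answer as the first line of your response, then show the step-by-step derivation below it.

scc[0]=0,scc[1]=1,scc[2]=2,scc[3]=3,scc[4]=4,scc[5]=1,scc[6]=5,scc[7]=1,scc[8]=1

step 1: low=(low[0]=0,low[1]=?,low[2]=?,low[3]=?,low[4]=?,low[5]=?,low[6]=?,low[7]=?,low[8]=?); scc=(scc[0]=0,scc[1]=?,scc[2]=?,scc[3]=?,scc[4]=?,scc[5]=?,scc[6]=?,scc[7]=?,scc[8]=?)
step 2: low=(low[0]=0,low[1]=1,low[2]=?,low[3]=?,low[4]=?,low[5]=1,low[6]=?,low[7]=3,low[8]=1); scc=(scc[0]=0,scc[1]=?,scc[2]=?,scc[3]=?,scc[4]=?,scc[5]=?,scc[6]=?,scc[7]=?,scc[8]=?)
step 3: low=(low[0]=0,low[1]=1,low[2]=?,low[3]=?,low[4]=?,low[5]=1,low[6]=?,low[7]=1,low[8]=1); scc=(scc[0]=0,scc[1]=?,scc[2]=?,scc[3]=?,scc[4]=?,scc[5]=?,scc[6]=?,scc[7]=?,scc[8]=?)
step 4: low=(low[0]=0,low[1]=1,low[2]=?,low[3]=?,low[4]=?,low[5]=1,low[6]=?,low[7]=1,low[8]=1); scc=(scc[0]=0,scc[1]=?,scc[2]=?,scc[3]=?,scc[4]=?,scc[5]=?,scc[6]=?,scc[7]=?,scc[8]=?)
step 5: low=(low[0]=0,low[1]=1,low[2]=?,low[3]=?,low[4]=?,low[5]=1,low[6]=?,low[7]=1,low[8]=1); scc=(scc[0]=0,scc[1]=1,scc[2]=?,scc[3]=?,scc[4]=?,scc[5]=1,scc[6]=?,scc[7]=1,scc[8]=1)
step 6: low=(low[0]=0,low[1]=1,low[2]=5,low[3]=?,low[4]=?,low[5]=1,low[6]=?,low[7]=1,low[8]=1); scc=(scc[0]=0,scc[1]=1,scc[2]=2,scc[3]=?,scc[4]=?,scc[5]=1,scc[6]=?,scc[7]=1,scc[8]=1)
step 7: low=(low[0]=0,low[1]=1,low[2]=5,low[3]=6,low[4]=?,low[5]=1,low[6]=?,low[7]=1,low[8]=1); scc=(scc[0]=0,scc[1]=1,scc[2]=2,scc[3]=3,scc[4]=?,scc[5]=1,scc[6]=?,scc[7]=1,scc[8]=1)
step 8: low=(low[0]=0,low[1]=1,low[2]=5,low[3]=6,low[4]=7,low[5]=1,low[6]=?,low[7]=1,low[8]=1); scc=(scc[0]=0,scc[1]=1,scc[2]=2,scc[3]=3,scc[4]=4,scc[5]=1,scc[6]=?,scc[7]=1,scc[8]=1)
step 9: low=(low[0]=0,low[1]=1,low[2]=5,low[3]=6,low[4]=7,low[5]=1,low[6]=8,low[7]=1,low[8]=1); scc=(scc[0]=0,scc[1]=1,scc[2]=2,scc[3]=3,scc[4]=4,scc[5]=1,scc[6]=5,scc[7]=1,scc[8]=1)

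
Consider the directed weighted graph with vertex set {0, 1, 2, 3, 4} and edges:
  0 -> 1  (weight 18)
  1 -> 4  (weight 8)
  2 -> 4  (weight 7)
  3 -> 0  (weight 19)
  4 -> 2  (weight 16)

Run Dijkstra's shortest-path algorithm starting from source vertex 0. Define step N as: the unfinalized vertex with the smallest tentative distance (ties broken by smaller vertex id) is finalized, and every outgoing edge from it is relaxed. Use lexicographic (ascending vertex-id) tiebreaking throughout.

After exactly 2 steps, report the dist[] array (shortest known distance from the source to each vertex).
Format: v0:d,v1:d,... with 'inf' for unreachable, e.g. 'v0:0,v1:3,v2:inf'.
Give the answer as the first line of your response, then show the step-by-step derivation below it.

v0:0,v1:18,v2:inf,v3:inf,v4:26

step 1: dist = v0:0,v1:18,v2:inf,v3:inf,v4:inf
step 2: dist = v0:0,v1:18,v2:inf,v3:inf,v4:26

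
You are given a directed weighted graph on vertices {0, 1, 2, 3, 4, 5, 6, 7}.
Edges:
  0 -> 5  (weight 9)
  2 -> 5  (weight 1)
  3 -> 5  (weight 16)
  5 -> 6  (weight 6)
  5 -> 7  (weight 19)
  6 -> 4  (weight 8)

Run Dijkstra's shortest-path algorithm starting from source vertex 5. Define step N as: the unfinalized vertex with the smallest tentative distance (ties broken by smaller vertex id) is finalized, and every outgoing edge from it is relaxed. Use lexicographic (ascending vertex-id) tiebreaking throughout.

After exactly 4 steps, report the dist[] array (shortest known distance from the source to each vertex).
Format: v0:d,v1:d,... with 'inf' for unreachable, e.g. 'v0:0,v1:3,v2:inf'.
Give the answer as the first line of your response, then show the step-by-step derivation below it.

v0:inf,v1:inf,v2:inf,v3:inf,v4:14,v5:0,v6:6,v7:19

step 1: dist = v0:inf,v1:inf,v2:inf,v3:inf,v4:inf,v5:0,v6:6,v7:19
step 2: dist = v0:inf,v1:inf,v2:inf,v3:inf,v4:14,v5:0,v6:6,v7:19
step 3: dist = v0:inf,v1:inf,v2:inf,v3:inf,v4:14,v5:0,v6:6,v7:19
step 4: dist = v0:inf,v1:inf,v2:inf,v3:inf,v4:14,v5:0,v6:6,v7:19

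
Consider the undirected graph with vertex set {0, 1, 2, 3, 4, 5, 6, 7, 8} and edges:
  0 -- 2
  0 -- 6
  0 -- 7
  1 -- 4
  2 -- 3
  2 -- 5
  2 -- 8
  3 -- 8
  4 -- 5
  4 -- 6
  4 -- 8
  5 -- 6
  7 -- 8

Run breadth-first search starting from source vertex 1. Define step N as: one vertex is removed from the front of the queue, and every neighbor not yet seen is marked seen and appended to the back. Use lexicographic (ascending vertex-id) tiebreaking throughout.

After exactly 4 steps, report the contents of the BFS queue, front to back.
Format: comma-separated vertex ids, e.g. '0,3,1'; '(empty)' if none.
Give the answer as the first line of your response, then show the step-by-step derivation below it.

8,2,0

step 1: dequeue 1; queue=[4]; order=1
step 2: dequeue 4; queue=[5,6,8]; order=1,4
step 3: dequeue 5; queue=[6,8,2]; order=1,4,5
step 4: dequeue 6; queue=[8,2,0]; order=1,4,5,6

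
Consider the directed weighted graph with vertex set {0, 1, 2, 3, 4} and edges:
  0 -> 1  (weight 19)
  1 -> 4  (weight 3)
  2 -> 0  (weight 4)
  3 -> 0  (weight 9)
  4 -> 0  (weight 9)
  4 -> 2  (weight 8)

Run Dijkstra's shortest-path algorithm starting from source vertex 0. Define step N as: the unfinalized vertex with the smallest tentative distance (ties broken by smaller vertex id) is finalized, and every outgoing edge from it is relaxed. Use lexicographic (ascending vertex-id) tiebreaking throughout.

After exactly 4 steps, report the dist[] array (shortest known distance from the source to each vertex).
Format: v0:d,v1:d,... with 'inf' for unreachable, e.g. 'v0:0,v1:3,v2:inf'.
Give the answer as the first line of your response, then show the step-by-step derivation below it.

v0:0,v1:19,v2:30,v3:inf,v4:22

step 1: dist = v0:0,v1:19,v2:inf,v3:inf,v4:inf
step 2: dist = v0:0,v1:19,v2:inf,v3:inf,v4:22
step 3: dist = v0:0,v1:19,v2:30,v3:inf,v4:22
step 4: dist = v0:0,v1:19,v2:30,v3:inf,v4:22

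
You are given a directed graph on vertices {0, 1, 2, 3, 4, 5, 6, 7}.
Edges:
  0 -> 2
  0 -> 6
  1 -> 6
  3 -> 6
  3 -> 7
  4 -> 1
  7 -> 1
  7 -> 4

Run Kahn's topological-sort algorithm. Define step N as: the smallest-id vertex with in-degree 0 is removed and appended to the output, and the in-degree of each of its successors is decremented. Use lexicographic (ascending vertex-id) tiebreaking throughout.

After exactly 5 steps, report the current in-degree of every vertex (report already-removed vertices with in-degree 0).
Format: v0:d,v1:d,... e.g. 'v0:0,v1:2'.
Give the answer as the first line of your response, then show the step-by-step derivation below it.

v0:0,v1:1,v2:0,v3:0,v4:0,v5:0,v6:1,v7:0

step 1: output 0; order=[0]; indeg=(0,2,0,0,1,0,2,1)
step 2: output 2; order=[0,2]; indeg=(0,2,0,0,1,0,2,1)
step 3: output 3; order=[0,2,3]; indeg=(0,2,0,0,1,0,1,0)
step 4: output 5; order=[0,2,3,5]; indeg=(0,2,0,0,1,0,1,0)
step 5: output 7; order=[0,2,3,5,7]; indeg=(0,1,0,0,0,0,1,0)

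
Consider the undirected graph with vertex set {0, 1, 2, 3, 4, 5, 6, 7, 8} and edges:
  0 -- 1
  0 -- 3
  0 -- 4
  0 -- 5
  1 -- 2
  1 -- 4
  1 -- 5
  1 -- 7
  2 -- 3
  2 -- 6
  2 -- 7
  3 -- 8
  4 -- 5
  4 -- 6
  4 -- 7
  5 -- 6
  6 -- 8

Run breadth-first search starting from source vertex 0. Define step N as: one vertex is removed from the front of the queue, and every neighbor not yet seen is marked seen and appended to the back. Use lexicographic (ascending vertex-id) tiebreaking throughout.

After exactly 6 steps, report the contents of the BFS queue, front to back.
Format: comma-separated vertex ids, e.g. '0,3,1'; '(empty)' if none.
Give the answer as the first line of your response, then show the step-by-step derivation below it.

7,8,6

step 1: dequeue 0; queue=[1,3,4,5]; order=0
step 2: dequeue 1; queue=[3,4,5,2,7]; order=0,1
step 3: dequeue 3; queue=[4,5,2,7,8]; order=0,1,3
step 4: dequeue 4; queue=[5,2,7,8,6]; order=0,1,3,4
step 5: dequeue 5; queue=[2,7,8,6]; order=0,1,3,4,5
step 6: dequeue 2; queue=[7,8,6]; order=0,1,3,4,5,2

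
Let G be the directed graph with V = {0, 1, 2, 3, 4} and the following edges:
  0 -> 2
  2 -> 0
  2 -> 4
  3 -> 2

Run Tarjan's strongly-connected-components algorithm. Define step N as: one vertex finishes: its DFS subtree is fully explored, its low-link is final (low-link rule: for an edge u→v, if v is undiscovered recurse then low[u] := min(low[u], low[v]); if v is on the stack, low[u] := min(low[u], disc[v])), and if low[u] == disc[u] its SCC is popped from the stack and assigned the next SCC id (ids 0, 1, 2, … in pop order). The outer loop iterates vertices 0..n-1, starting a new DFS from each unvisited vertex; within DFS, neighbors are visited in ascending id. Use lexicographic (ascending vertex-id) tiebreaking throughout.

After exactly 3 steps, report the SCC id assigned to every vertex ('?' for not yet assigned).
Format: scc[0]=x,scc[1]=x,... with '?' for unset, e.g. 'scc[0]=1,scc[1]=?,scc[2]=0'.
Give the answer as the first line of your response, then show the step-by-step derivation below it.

scc[0]=1,scc[1]=?,scc[2]=1,scc[3]=?,scc[4]=0

step 1: low=(low[0]=0,low[1]=?,low[2]=0,low[3]=?,low[4]=2); scc=(scc[0]=?,scc[1]=?,scc[2]=?,scc[3]=?,scc[4]=0)
step 2: low=(low[0]=0,low[1]=?,low[2]=0,low[3]=?,low[4]=2); scc=(scc[0]=?,scc[1]=?,scc[2]=?,scc[3]=?,scc[4]=0)
step 3: low=(low[0]=0,low[1]=?,low[2]=0,low[3]=?,low[4]=2); scc=(scc[0]=1,scc[1]=?,scc[2]=1,scc[3]=?,scc[4]=0)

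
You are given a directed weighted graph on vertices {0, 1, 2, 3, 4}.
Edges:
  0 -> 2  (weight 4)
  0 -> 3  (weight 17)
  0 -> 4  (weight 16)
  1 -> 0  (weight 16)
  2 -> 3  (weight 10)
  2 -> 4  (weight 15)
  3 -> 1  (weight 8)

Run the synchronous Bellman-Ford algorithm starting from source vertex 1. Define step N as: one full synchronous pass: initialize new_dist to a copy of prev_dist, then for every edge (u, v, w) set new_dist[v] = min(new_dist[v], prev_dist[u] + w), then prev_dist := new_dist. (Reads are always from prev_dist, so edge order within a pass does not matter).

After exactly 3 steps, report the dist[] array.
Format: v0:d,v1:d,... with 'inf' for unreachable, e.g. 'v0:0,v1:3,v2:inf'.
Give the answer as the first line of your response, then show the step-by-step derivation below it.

v0:16,v1:0,v2:20,v3:30,v4:32

step 1: dist = v0:16,v1:0,v2:inf,v3:inf,v4:inf
step 2: dist = v0:16,v1:0,v2:20,v3:33,v4:32
step 3: dist = v0:16,v1:0,v2:20,v3:30,v4:32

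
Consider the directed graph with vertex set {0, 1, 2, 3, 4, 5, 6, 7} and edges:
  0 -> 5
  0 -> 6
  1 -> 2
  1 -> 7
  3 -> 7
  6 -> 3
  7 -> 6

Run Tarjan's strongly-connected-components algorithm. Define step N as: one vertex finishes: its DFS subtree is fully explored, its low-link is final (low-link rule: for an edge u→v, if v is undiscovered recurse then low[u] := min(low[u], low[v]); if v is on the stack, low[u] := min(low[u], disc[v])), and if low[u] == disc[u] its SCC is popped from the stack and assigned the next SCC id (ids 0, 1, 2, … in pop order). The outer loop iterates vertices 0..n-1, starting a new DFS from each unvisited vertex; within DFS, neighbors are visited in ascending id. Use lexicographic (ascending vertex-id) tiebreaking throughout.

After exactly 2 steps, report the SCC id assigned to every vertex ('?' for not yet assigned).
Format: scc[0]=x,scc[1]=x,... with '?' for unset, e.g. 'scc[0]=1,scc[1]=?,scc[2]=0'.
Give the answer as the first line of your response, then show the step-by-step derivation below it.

scc[0]=?,scc[1]=?,scc[2]=?,scc[3]=?,scc[4]=?,scc[5]=0,scc[6]=?,scc[7]=?

step 1: low=(low[0]=0,low[1]=?,low[2]=?,low[3]=?,low[4]=?,low[5]=1,low[6]=?,low[7]=?); scc=(scc[0]=?,scc[1]=?,scc[2]=?,scc[3]=?,scc[4]=?,scc[5]=0,scc[6]=?,scc[7]=?)
step 2: low=(low[0]=0,low[1]=?,low[2]=?,low[3]=3,low[4]=?,low[5]=1,low[6]=2,low[7]=2); scc=(scc[0]=?,scc[1]=?,scc[2]=?,scc[3]=?,scc[4]=?,scc[5]=0,scc[6]=?,scc[7]=?)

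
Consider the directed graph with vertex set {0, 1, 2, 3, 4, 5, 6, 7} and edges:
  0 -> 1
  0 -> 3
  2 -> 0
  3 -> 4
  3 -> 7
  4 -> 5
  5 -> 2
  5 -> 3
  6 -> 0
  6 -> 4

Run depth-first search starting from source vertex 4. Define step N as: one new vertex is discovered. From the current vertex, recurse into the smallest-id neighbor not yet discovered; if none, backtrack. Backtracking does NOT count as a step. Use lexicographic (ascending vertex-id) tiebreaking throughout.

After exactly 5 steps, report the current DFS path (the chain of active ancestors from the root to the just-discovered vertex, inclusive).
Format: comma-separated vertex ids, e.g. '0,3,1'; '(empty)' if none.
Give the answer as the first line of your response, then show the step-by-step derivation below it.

4,5,2,0,1

step 1: discover 4; path=4; order=4
step 2: discover 5; path=4>5; order=4,5
step 3: discover 2; path=4>5>2; order=4,5,2
step 4: discover 0; path=4>5>2>0; order=4,5,2,0
step 5: discover 1; path=4>5>2>0>1; order=4,5,2,0,1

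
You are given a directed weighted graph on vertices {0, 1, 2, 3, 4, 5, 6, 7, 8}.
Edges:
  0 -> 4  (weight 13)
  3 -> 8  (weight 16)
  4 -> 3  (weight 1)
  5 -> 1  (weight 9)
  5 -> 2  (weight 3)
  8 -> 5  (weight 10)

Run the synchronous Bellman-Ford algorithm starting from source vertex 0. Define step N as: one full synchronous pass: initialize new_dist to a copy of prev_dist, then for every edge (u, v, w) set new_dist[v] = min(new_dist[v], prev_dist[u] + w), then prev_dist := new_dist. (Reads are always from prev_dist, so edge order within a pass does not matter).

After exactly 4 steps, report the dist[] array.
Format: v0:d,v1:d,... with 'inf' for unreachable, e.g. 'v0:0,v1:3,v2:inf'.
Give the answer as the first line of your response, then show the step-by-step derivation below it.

v0:0,v1:inf,v2:inf,v3:14,v4:13,v5:40,v6:inf,v7:inf,v8:30

step 1: dist = v0:0,v1:inf,v2:inf,v3:inf,v4:13,v5:inf,v6:inf,v7:inf,v8:inf
step 2: dist = v0:0,v1:inf,v2:inf,v3:14,v4:13,v5:inf,v6:inf,v7:inf,v8:inf
step 3: dist = v0:0,v1:inf,v2:inf,v3:14,v4:13,v5:inf,v6:inf,v7:inf,v8:30
step 4: dist = v0:0,v1:inf,v2:inf,v3:14,v4:13,v5:40,v6:inf,v7:inf,v8:30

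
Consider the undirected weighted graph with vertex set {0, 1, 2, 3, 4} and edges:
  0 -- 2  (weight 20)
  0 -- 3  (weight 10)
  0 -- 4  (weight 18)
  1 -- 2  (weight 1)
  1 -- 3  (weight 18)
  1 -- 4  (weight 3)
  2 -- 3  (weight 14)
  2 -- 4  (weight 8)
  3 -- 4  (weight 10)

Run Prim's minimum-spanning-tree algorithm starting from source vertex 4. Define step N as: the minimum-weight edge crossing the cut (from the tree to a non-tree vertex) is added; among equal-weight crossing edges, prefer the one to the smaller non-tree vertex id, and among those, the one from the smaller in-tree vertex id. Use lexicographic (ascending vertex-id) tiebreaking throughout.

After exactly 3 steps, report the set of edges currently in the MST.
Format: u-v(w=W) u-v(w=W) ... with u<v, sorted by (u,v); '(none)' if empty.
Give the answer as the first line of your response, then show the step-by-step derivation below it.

1-2(w=1) 1-4(w=3) 3-4(w=10)

step 1: add edge 1-4 (w=3); MST = {1-4(w=3)}
step 2: add edge 1-2 (w=1); MST = {1-2(w=1) 1-4(w=3)}
step 3: add edge 3-4 (w=10); MST = {1-2(w=1) 1-4(w=3) 3-4(w=10)}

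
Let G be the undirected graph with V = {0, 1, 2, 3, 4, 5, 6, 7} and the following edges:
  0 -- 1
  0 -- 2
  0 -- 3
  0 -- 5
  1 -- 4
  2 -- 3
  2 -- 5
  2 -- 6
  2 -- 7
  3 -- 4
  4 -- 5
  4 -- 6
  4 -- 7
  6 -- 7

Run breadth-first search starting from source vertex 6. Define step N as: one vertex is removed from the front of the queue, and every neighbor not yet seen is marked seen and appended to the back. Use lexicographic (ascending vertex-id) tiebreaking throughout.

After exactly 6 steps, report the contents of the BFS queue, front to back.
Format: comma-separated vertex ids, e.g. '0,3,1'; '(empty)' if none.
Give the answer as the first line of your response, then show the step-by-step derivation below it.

5,1

step 1: dequeue 6; queue=[2,4,7]; order=6
step 2: dequeue 2; queue=[4,7,0,3,5]; order=6,2
step 3: dequeue 4; queue=[7,0,3,5,1]; order=6,2,4
step 4: dequeue 7; queue=[0,3,5,1]; order=6,2,4,7
step 5: dequeue 0; queue=[3,5,1]; order=6,2,4,7,0
step 6: dequeue 3; queue=[5,1]; order=6,2,4,7,0,3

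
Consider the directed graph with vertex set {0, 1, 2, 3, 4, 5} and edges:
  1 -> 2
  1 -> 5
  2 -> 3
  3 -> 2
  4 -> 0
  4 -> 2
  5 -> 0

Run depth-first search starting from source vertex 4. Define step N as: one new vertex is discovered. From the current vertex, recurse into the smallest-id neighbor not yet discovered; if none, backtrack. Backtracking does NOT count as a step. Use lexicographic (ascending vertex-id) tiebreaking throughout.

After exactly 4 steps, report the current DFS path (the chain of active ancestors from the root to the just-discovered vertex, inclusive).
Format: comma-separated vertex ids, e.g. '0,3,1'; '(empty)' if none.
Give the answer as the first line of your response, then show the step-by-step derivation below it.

4,2,3

step 1: discover 4; path=4; order=4
step 2: discover 0; path=4>0; order=4,0
step 3: discover 2; path=4>2; order=4,0,2
step 4: discover 3; path=4>2>3; order=4,0,2,3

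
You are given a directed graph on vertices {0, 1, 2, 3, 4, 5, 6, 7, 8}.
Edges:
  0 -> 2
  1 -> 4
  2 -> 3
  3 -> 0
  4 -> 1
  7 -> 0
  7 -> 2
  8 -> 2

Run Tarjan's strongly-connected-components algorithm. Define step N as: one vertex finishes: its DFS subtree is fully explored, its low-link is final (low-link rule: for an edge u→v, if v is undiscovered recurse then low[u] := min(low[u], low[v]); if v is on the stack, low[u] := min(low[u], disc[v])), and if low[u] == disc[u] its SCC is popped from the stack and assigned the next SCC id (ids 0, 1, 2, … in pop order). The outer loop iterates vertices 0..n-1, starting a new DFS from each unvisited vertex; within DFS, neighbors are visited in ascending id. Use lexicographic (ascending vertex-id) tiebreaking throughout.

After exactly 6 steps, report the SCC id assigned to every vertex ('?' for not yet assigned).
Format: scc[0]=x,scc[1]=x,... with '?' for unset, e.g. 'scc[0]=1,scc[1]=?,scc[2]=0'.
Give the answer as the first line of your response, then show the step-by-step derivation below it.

scc[0]=0,scc[1]=1,scc[2]=0,scc[3]=0,scc[4]=1,scc[5]=2,scc[6]=?,scc[7]=?,scc[8]=?

step 1: low=(low[0]=0,low[1]=?,low[2]=1,low[3]=0,low[4]=?,low[5]=?,low[6]=?,low[7]=?,low[8]=?); scc=(scc[0]=?,scc[1]=?,scc[2]=?,scc[3]=?,scc[4]=?,scc[5]=?,scc[6]=?,scc[7]=?,scc[8]=?)
step 2: low=(low[0]=0,low[1]=?,low[2]=0,low[3]=0,low[4]=?,low[5]=?,low[6]=?,low[7]=?,low[8]=?); scc=(scc[0]=?,scc[1]=?,scc[2]=?,scc[3]=?,scc[4]=?,scc[5]=?,scc[6]=?,scc[7]=?,scc[8]=?)
step 3: low=(low[0]=0,low[1]=?,low[2]=0,low[3]=0,low[4]=?,low[5]=?,low[6]=?,low[7]=?,low[8]=?); scc=(scc[0]=0,scc[1]=?,scc[2]=0,scc[3]=0,scc[4]=?,scc[5]=?,scc[6]=?,scc[7]=?,scc[8]=?)
step 4: low=(low[0]=0,low[1]=3,low[2]=0,low[3]=0,low[4]=3,low[5]=?,low[6]=?,low[7]=?,low[8]=?); scc=(scc[0]=0,scc[1]=?,scc[2]=0,scc[3]=0,scc[4]=?,scc[5]=?,scc[6]=?,scc[7]=?,scc[8]=?)
step 5: low=(low[0]=0,low[1]=3,low[2]=0,low[3]=0,low[4]=3,low[5]=?,low[6]=?,low[7]=?,low[8]=?); scc=(scc[0]=0,scc[1]=1,scc[2]=0,scc[3]=0,scc[4]=1,scc[5]=?,scc[6]=?,scc[7]=?,scc[8]=?)
step 6: low=(low[0]=0,low[1]=3,low[2]=0,low[3]=0,low[4]=3,low[5]=5,low[6]=?,low[7]=?,low[8]=?); scc=(scc[0]=0,scc[1]=1,scc[2]=0,scc[3]=0,scc[4]=1,scc[5]=2,scc[6]=?,scc[7]=?,scc[8]=?)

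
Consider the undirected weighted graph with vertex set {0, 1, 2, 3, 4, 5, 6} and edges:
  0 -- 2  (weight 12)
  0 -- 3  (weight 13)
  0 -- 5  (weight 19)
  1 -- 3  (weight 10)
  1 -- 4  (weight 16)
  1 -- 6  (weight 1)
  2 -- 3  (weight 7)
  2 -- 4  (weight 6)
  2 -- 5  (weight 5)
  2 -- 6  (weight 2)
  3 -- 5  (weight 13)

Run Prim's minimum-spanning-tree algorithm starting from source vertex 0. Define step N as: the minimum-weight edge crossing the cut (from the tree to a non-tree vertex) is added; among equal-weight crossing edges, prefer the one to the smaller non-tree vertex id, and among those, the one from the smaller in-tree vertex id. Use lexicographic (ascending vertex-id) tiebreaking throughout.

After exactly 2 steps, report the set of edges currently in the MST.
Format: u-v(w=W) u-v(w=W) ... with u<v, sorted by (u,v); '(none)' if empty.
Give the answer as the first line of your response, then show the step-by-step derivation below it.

0-2(w=12) 2-6(w=2)

step 1: add edge 0-2 (w=12); MST = {0-2(w=12)}
step 2: add edge 2-6 (w=2); MST = {0-2(w=12) 2-6(w=2)}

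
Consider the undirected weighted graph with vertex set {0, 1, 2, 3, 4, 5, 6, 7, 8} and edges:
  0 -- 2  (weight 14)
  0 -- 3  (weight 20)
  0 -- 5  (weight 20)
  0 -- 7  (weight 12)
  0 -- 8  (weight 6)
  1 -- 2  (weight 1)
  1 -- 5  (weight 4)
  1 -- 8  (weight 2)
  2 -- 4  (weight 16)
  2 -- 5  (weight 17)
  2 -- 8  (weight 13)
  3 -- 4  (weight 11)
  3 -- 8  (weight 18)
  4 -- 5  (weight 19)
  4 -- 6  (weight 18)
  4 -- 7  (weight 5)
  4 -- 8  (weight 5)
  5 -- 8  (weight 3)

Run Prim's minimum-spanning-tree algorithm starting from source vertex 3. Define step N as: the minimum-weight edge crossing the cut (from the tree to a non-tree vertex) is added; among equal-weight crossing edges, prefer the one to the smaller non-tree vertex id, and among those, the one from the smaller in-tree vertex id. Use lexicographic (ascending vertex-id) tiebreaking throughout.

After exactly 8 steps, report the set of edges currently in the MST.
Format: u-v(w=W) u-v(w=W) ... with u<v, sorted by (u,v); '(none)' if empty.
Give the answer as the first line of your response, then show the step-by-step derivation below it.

0-8(w=6) 1-2(w=1) 1-8(w=2) 3-4(w=11) 4-6(w=18) 4-7(w=5) 4-8(w=5) 5-8(w=3)

step 1: add edge 3-4 (w=11); MST = {3-4(w=11)}
step 2: add edge 4-7 (w=5); MST = {3-4(w=11) 4-7(w=5)}
step 3: add edge 4-8 (w=5); MST = {3-4(w=11) 4-7(w=5) 4-8(w=5)}
step 4: add edge 1-8 (w=2); MST = {1-8(w=2) 3-4(w=11) 4-7(w=5) 4-8(w=5)}
step 5: add edge 1-2 (w=1); MST = {1-2(w=1) 1-8(w=2) 3-4(w=11) 4-7(w=5) 4-8(w=5)}
step 6: add edge 5-8 (w=3); MST = {1-2(w=1) 1-8(w=2) 3-4(w=11) 4-7(w=5) 4-8(w=5) 5-8(w=3)}
step 7: add edge 0-8 (w=6); MST = {0-8(w=6) 1-2(w=1) 1-8(w=2) 3-4(w=11) 4-7(w=5) 4-8(w=5) 5-8(w=3)}
step 8: add edge 4-6 (w=18); MST = {0-8(w=6) 1-2(w=1) 1-8(w=2) 3-4(w=11) 4-6(w=18) 4-7(w=5) 4-8(w=5) 5-8(w=3)}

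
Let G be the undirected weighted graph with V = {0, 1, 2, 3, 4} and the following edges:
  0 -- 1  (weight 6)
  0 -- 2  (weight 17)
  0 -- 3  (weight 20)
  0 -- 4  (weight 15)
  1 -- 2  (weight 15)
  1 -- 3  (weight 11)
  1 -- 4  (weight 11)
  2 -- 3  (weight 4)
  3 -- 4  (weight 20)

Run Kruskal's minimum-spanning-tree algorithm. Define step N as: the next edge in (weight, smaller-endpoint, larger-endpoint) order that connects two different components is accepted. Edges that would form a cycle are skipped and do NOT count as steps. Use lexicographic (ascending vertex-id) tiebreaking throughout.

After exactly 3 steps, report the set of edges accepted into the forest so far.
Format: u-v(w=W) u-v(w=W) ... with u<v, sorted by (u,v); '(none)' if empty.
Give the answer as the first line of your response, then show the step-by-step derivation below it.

0-1(w=6) 1-3(w=11) 2-3(w=4)

step 1: add edge 2-3 (w=4); MST = {2-3(w=4)}
step 2: add edge 0-1 (w=6); MST = {0-1(w=6) 2-3(w=4)}
step 3: add edge 1-3 (w=11); MST = {0-1(w=6) 1-3(w=11) 2-3(w=4)}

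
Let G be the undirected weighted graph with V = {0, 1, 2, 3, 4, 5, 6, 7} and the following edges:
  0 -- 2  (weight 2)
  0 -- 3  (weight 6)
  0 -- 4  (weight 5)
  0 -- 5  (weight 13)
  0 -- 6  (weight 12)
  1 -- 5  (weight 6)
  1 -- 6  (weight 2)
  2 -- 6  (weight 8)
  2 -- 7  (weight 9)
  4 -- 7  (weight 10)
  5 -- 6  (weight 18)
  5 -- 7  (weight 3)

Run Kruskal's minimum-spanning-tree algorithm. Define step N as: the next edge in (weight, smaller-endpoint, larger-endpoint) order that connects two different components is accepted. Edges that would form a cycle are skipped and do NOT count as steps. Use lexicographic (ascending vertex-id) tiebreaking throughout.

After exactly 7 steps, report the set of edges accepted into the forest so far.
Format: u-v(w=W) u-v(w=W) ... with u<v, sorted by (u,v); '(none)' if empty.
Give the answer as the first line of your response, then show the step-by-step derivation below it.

0-2(w=2) 0-3(w=6) 0-4(w=5) 1-5(w=6) 1-6(w=2) 2-6(w=8) 5-7(w=3)

step 1: add edge 0-2 (w=2); MST = {0-2(w=2)}
step 2: add edge 1-6 (w=2); MST = {0-2(w=2) 1-6(w=2)}
step 3: add edge 5-7 (w=3); MST = {0-2(w=2) 1-6(w=2) 5-7(w=3)}
step 4: add edge 0-4 (w=5); MST = {0-2(w=2) 0-4(w=5) 1-6(w=2) 5-7(w=3)}
step 5: add edge 0-3 (w=6); MST = {0-2(w=2) 0-3(w=6) 0-4(w=5) 1-6(w=2) 5-7(w=3)}
step 6: add edge 1-5 (w=6); MST = {0-2(w=2) 0-3(w=6) 0-4(w=5) 1-5(w=6) 1-6(w=2) 5-7(w=3)}
step 7: add edge 2-6 (w=8); MST = {0-2(w=2) 0-3(w=6) 0-4(w=5) 1-5(w=6) 1-6(w=2) 2-6(w=8) 5-7(w=3)}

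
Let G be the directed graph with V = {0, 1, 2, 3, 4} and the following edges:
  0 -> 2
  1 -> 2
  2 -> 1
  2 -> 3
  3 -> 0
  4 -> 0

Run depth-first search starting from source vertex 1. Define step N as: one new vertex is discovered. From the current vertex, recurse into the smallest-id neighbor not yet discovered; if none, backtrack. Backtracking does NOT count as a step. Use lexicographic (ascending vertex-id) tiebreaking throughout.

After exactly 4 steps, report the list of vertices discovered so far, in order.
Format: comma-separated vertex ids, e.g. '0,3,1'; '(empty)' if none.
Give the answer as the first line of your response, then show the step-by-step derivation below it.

1,2,3,0

step 1: discover 1; path=1; order=1
step 2: discover 2; path=1>2; order=1,2
step 3: discover 3; path=1>2>3; order=1,2,3
step 4: discover 0; path=1>2>3>0; order=1,2,3,0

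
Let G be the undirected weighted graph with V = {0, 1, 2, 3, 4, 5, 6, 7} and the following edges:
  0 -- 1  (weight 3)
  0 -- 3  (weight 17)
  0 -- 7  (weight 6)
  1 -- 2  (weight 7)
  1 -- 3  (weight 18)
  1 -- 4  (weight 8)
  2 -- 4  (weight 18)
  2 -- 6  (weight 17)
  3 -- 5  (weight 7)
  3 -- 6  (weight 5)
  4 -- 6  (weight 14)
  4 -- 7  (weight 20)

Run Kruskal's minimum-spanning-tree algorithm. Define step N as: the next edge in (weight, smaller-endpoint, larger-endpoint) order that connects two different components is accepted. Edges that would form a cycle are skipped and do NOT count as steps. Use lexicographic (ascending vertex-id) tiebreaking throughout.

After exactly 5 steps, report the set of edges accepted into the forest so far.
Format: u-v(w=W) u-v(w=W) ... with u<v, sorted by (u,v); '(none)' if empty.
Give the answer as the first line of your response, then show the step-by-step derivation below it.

0-1(w=3) 0-7(w=6) 1-2(w=7) 3-5(w=7) 3-6(w=5)

step 1: add edge 0-1 (w=3); MST = {0-1(w=3)}
step 2: add edge 3-6 (w=5); MST = {0-1(w=3) 3-6(w=5)}
step 3: add edge 0-7 (w=6); MST = {0-1(w=3) 0-7(w=6) 3-6(w=5)}
step 4: add edge 1-2 (w=7); MST = {0-1(w=3) 0-7(w=6) 1-2(w=7) 3-6(w=5)}
step 5: add edge 3-5 (w=7); MST = {0-1(w=3) 0-7(w=6) 1-2(w=7) 3-5(w=7) 3-6(w=5)}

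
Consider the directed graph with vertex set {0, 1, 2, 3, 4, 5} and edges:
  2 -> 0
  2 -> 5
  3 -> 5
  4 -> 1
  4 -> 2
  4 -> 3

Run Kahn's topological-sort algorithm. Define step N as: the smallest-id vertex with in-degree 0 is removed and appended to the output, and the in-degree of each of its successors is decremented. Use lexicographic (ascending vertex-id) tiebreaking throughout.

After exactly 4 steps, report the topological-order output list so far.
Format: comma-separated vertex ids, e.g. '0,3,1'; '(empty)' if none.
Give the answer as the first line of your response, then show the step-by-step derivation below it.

4,1,2,0

step 1: output 4; order=[4]; indeg=(1,0,0,0,0,2)
step 2: output 1; order=[4,1]; indeg=(1,0,0,0,0,2)
step 3: output 2; order=[4,1,2]; indeg=(0,0,0,0,0,1)
step 4: output 0; order=[4,1,2,0]; indeg=(0,0,0,0,0,1)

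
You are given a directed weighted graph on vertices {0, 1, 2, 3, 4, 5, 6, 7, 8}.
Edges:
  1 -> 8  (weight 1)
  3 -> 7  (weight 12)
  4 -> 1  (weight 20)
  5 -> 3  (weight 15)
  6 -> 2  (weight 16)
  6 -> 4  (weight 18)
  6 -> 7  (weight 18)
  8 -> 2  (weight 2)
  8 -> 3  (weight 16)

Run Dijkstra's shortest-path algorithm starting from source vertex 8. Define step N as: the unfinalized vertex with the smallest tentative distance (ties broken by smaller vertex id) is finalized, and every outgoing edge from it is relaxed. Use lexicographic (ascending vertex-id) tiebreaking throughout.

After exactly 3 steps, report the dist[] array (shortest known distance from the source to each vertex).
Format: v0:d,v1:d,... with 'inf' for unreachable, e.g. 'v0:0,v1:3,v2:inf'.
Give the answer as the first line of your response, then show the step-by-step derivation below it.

v0:inf,v1:inf,v2:2,v3:16,v4:inf,v5:inf,v6:inf,v7:28,v8:0

step 1: dist = v0:inf,v1:inf,v2:2,v3:16,v4:inf,v5:inf,v6:inf,v7:inf,v8:0
step 2: dist = v0:inf,v1:inf,v2:2,v3:16,v4:inf,v5:inf,v6:inf,v7:inf,v8:0
step 3: dist = v0:inf,v1:inf,v2:2,v3:16,v4:inf,v5:inf,v6:inf,v7:28,v8:0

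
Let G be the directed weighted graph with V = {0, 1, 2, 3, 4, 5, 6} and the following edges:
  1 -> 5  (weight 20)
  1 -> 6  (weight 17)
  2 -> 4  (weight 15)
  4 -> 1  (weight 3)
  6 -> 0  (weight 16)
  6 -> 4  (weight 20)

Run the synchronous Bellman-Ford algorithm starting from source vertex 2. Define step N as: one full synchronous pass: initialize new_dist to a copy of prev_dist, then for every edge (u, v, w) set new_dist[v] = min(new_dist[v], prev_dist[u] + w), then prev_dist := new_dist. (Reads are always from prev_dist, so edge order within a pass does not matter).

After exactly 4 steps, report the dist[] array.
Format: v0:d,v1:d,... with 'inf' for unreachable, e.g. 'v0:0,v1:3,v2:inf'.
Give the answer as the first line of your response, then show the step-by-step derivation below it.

v0:51,v1:18,v2:0,v3:inf,v4:15,v5:38,v6:35

step 1: dist = v0:inf,v1:inf,v2:0,v3:inf,v4:15,v5:inf,v6:inf
step 2: dist = v0:inf,v1:18,v2:0,v3:inf,v4:15,v5:inf,v6:inf
step 3: dist = v0:inf,v1:18,v2:0,v3:inf,v4:15,v5:38,v6:35
step 4: dist = v0:51,v1:18,v2:0,v3:inf,v4:15,v5:38,v6:35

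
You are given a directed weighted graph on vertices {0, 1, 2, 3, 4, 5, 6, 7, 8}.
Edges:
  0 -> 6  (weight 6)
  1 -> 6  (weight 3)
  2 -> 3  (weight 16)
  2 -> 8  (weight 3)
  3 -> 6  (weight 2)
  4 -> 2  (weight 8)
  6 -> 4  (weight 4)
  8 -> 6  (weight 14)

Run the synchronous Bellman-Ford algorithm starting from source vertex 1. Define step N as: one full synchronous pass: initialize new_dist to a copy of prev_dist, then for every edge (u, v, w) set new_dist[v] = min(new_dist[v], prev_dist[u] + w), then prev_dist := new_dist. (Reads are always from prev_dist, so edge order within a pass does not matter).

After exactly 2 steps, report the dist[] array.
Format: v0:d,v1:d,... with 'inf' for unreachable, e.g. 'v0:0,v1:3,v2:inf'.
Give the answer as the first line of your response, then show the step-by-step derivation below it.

v0:inf,v1:0,v2:inf,v3:inf,v4:7,v5:inf,v6:3,v7:inf,v8:inf

step 1: dist = v0:inf,v1:0,v2:inf,v3:inf,v4:inf,v5:inf,v6:3,v7:inf,v8:inf
step 2: dist = v0:inf,v1:0,v2:inf,v3:inf,v4:7,v5:inf,v6:3,v7:inf,v8:inf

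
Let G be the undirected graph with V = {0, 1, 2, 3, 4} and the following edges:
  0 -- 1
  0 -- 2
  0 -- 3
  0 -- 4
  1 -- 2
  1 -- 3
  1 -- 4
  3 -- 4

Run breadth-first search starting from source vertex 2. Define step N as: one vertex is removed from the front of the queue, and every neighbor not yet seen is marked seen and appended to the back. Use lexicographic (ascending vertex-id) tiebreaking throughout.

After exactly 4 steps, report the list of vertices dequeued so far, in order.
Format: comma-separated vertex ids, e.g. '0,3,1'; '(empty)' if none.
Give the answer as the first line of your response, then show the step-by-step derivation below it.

2,0,1,3

step 1: dequeue 2; queue=[0,1]; order=2
step 2: dequeue 0; queue=[1,3,4]; order=2,0
step 3: dequeue 1; queue=[3,4]; order=2,0,1
step 4: dequeue 3; queue=[4]; order=2,0,1,3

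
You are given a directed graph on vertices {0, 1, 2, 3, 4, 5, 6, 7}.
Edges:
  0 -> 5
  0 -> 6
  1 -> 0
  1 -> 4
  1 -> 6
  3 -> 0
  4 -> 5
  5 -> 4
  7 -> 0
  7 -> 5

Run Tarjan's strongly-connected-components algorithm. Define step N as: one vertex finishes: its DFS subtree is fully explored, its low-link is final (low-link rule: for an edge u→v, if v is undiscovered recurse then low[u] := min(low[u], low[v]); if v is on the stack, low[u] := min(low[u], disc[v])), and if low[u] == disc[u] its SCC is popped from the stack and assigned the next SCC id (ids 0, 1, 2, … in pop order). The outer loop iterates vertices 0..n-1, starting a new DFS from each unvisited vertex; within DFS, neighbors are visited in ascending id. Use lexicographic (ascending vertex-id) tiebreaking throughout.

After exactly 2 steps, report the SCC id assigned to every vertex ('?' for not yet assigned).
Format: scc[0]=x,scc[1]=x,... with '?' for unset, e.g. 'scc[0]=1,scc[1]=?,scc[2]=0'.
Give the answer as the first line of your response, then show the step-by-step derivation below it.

scc[0]=?,scc[1]=?,scc[2]=?,scc[3]=?,scc[4]=0,scc[5]=0,scc[6]=?,scc[7]=?

step 1: low=(low[0]=0,low[1]=?,low[2]=?,low[3]=?,low[4]=1,low[5]=1,low[6]=?,low[7]=?); scc=(scc[0]=?,scc[1]=?,scc[2]=?,scc[3]=?,scc[4]=?,scc[5]=?,scc[6]=?,scc[7]=?)
step 2: low=(low[0]=0,low[1]=?,low[2]=?,low[3]=?,low[4]=1,low[5]=1,low[6]=?,low[7]=?); scc=(scc[0]=?,scc[1]=?,scc[2]=?,scc[3]=?,scc[4]=0,scc[5]=0,scc[6]=?,scc[7]=?)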